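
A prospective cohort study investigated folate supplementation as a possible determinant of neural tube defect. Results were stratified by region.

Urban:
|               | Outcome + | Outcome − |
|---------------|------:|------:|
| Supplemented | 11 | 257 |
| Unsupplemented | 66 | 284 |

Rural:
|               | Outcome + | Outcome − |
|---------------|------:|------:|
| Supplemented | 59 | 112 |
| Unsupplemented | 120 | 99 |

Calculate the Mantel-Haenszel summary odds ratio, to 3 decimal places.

0.324

OR_MH = Σ(aᵢdᵢ/nᵢ) / Σ(bᵢcᵢ/nᵢ), where nᵢ is the stratum total.
Stratum 1 (Urban): n = 618; a·d/n = 11·284/618 = 5.0550; b·c/n = 257·66/618 = 27.4466
Stratum 2 (Rural): n = 390; a·d/n = 59·99/390 = 14.9769; b·c/n = 112·120/390 = 34.4615
OR_MH = (5.0550 + 14.9769) / (27.4466 + 34.4615) = 20.0319 / 61.9081 = 0.32358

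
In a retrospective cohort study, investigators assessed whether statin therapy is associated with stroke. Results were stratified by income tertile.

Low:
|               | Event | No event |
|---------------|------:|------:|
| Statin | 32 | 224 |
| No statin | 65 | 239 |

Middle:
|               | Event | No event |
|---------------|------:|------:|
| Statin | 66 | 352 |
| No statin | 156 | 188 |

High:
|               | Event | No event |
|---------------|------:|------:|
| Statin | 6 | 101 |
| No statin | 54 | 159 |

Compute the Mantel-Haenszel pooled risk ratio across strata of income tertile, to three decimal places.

0.384

RR_MH = Σ(aᵢ·n₀ᵢ/nᵢ) / Σ(cᵢ·n₁ᵢ/nᵢ), with n₁ᵢ = aᵢ+bᵢ (exposed), n₀ᵢ = cᵢ+dᵢ (unexposed), nᵢ = n₁ᵢ+n₀ᵢ.
Stratum 1 (Low): n₁ = 256, n₀ = 304, n = 560; a·n₀/n = 32·304/560 = 17.3714; c·n₁/n = 65·256/560 = 29.7143
Stratum 2 (Middle): n₁ = 418, n₀ = 344, n = 762; a·n₀/n = 66·344/762 = 29.7953; c·n₁/n = 156·418/762 = 85.5748
Stratum 3 (High): n₁ = 107, n₀ = 213, n = 320; a·n₀/n = 6·213/320 = 3.9937; c·n₁/n = 54·107/320 = 18.0562
RR_MH = (17.3714 + 29.7953 + 3.9937) / (29.7143 + 85.5748 + 18.0562) = 51.1605 / 133.3453 = 0.38367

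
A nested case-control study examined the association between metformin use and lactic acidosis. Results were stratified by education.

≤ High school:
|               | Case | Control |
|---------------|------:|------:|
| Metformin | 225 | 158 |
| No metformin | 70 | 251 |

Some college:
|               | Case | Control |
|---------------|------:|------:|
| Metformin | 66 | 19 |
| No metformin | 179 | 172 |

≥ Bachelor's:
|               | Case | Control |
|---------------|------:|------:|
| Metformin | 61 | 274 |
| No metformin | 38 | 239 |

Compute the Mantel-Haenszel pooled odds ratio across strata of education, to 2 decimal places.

3.21

OR_MH = Σ(aᵢdᵢ/nᵢ) / Σ(bᵢcᵢ/nᵢ), where nᵢ is the stratum total.
Stratum 1 (≤ High school): n = 704; a·d/n = 225·251/704 = 80.2202; b·c/n = 158·70/704 = 15.7102
Stratum 2 (Some college): n = 436; a·d/n = 66·172/436 = 26.0367; b·c/n = 19·179/436 = 7.8005
Stratum 3 (≥ Bachelor's): n = 612; a·d/n = 61·239/612 = 23.8219; b·c/n = 274·38/612 = 17.0131
OR_MH = (80.2202 + 26.0367 + 23.8219) / (15.7102 + 7.8005 + 17.0131) = 130.0788 / 40.5238 = 3.20994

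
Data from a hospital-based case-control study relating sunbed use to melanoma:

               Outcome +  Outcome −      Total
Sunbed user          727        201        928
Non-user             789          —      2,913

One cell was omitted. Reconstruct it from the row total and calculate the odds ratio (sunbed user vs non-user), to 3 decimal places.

9.737

The missing cell is in the unexposed row: 2913 − 789 = 2124.
So a = 727, b = 201, c = 789, d = 2124.
OR = (a·d)/(b·c) = (727 × 2124) / (201 × 789) = 1544148 / 158589 = 9.73679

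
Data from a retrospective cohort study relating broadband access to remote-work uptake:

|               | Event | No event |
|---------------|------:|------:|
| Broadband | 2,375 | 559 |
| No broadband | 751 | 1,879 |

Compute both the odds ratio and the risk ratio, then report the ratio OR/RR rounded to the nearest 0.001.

Cells: a = 2375, b = 559, c = 751, d = 1879.
OR = (2375·1879)/(559·751) = 4462625/419809 = 10.63013
Risk in exposed = 2375/2934 = 0.80948; risk in unexposed = 751/2630 = 0.28555; RR = 2.83478
OR/RR = 10.63013 / 2.83478 = 3.74990
The outcome is not rare, so the OR lies further from 1 than the RR.

3.750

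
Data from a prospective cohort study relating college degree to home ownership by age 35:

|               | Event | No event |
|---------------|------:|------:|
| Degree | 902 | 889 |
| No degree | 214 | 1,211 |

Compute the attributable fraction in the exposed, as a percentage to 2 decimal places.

Cells: a = 902, b = 889, c = 214, d = 1211.
Risk in exposed = 902/1791 = 0.50363; risk in unexposed = 214/1425 = 0.15018.
RR = 0.50363/0.15018 = 3.35361
AR% = (RR − 1)/RR × 100 = (3.35361 − 1)/3.35361 × 100 = 70.1814%

70.18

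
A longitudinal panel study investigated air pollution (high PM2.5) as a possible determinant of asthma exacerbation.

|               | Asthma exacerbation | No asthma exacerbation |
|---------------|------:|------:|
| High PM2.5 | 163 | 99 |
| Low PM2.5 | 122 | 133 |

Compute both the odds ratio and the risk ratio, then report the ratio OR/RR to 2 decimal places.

1.38

Cells: a = 163, b = 99, c = 122, d = 133.
OR = (163·133)/(99·122) = 21679/12078 = 1.79492
Risk in exposed = 163/262 = 0.62214; risk in unexposed = 122/255 = 0.47843; RR = 1.30037
OR/RR = 1.79492 / 1.30037 = 1.38031
The outcome is not rare, so the OR lies further from 1 than the RR.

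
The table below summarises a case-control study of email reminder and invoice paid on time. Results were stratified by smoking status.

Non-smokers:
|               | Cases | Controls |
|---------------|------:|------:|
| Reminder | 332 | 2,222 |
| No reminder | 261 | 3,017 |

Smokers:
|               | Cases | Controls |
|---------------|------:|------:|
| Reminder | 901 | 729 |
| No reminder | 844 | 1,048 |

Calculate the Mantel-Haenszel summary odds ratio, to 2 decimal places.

1.60

OR_MH = Σ(aᵢdᵢ/nᵢ) / Σ(bᵢcᵢ/nᵢ), where nᵢ is the stratum total.
Stratum 1 (Non-smokers): n = 5832; a·d/n = 332·3017/5832 = 171.7497; b·c/n = 2222·261/5832 = 99.4414
Stratum 2 (Smokers): n = 3522; a·d/n = 901·1048/3522 = 268.0999; b·c/n = 729·844/3522 = 174.6951
OR_MH = (171.7497 + 268.0999) / (99.4414 + 174.6951) = 439.8496 / 274.1364 = 1.60449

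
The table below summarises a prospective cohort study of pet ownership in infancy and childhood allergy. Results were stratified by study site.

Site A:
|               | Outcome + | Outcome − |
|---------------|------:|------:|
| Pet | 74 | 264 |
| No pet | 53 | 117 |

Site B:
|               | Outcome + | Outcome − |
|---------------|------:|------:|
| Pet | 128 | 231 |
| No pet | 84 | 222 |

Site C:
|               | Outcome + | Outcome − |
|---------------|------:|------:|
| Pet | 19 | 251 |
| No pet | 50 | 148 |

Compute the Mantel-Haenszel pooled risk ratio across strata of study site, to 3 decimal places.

0.838

RR_MH = Σ(aᵢ·n₀ᵢ/nᵢ) / Σ(cᵢ·n₁ᵢ/nᵢ), with n₁ᵢ = aᵢ+bᵢ (exposed), n₀ᵢ = cᵢ+dᵢ (unexposed), nᵢ = n₁ᵢ+n₀ᵢ.
Stratum 1 (Site A): n₁ = 338, n₀ = 170, n = 508; a·n₀/n = 74·170/508 = 24.7638; c·n₁/n = 53·338/508 = 35.2638
Stratum 2 (Site B): n₁ = 359, n₀ = 306, n = 665; a·n₀/n = 128·306/665 = 58.8992; c·n₁/n = 84·359/665 = 45.3474
Stratum 3 (Site C): n₁ = 270, n₀ = 198, n = 468; a·n₀/n = 19·198/468 = 8.0385; c·n₁/n = 50·270/468 = 28.8462
RR_MH = (24.7638 + 58.8992 + 8.0385) / (35.2638 + 45.3474 + 28.8462) = 91.7015 / 109.4573 = 0.83778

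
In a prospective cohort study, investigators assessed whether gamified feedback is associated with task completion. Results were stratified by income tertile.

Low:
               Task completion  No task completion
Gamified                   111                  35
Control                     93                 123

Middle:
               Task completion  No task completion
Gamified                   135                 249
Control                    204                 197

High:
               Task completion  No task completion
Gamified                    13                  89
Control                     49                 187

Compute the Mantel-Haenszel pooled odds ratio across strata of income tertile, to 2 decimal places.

OR_MH = Σ(aᵢdᵢ/nᵢ) / Σ(bᵢcᵢ/nᵢ), where nᵢ is the stratum total.
Stratum 1 (Low): n = 362; a·d/n = 111·123/362 = 37.7155; b·c/n = 35·93/362 = 8.9917
Stratum 2 (Middle): n = 785; a·d/n = 135·197/785 = 33.8790; b·c/n = 249·204/785 = 64.7083
Stratum 3 (High): n = 338; a·d/n = 13·187/338 = 7.1923; b·c/n = 89·49/338 = 12.9024
OR_MH = (37.7155 + 33.8790 + 7.1923) / (8.9917 + 64.7083 + 12.9024) = 78.7868 / 86.6024 = 0.90975

0.91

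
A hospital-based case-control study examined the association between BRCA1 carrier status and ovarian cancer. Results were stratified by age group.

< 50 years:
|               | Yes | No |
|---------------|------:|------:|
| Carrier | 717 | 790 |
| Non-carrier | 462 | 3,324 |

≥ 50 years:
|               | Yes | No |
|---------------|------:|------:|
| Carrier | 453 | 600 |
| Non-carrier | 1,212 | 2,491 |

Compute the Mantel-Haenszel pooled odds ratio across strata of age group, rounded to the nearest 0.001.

OR_MH = Σ(aᵢdᵢ/nᵢ) / Σ(bᵢcᵢ/nᵢ), where nᵢ is the stratum total.
Stratum 1 (< 50 years): n = 5293; a·d/n = 717·3324/5293 = 450.2755; b·c/n = 790·462/5293 = 68.9552
Stratum 2 (≥ 50 years): n = 4756; a·d/n = 453·2491/4756 = 237.2630; b·c/n = 600·1212/4756 = 152.9016
OR_MH = (450.2755 + 237.2630) / (68.9552 + 152.9016) = 687.5385 / 221.8568 = 3.09902

3.099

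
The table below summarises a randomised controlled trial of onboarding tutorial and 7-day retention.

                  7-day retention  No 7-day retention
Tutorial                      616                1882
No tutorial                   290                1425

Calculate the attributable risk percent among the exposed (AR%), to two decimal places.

31.43

Cells: a = 616, b = 1882, c = 290, d = 1425.
Risk in exposed = 616/2498 = 0.24660; risk in unexposed = 290/1715 = 0.16910.
RR = 0.24660/0.16910 = 1.45833
AR% = (RR − 1)/RR × 100 = (1.45833 − 1)/1.45833 × 100 = 31.4282%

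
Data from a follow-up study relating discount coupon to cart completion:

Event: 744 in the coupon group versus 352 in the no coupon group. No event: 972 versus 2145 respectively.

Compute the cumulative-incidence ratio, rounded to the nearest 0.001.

From the description: a = 744, b = 972, c = 352, d = 2145.
Risk in exposed = 744/1716 = 0.43357; risk in unexposed = 352/2497 = 0.14097.
RR = 0.43357 / 0.14097 = 3.07561
The risk among the exposed is 3.08 times that among the unexposed.

3.076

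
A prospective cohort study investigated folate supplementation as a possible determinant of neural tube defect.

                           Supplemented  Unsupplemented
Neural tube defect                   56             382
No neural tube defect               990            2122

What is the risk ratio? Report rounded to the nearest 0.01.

Reading the table with exposure as columns: a = 56 (Supplemented, case), b = 990 (Supplemented, non-case), c = 382 (Unsupplemented, case), d = 2122.
Risk in exposed = 56/1046 = 0.05354; risk in unexposed = 382/2504 = 0.15256.
RR = 0.05354 / 0.15256 = 0.35094
The risk is 65% lower among the exposed than among the unexposed.

0.35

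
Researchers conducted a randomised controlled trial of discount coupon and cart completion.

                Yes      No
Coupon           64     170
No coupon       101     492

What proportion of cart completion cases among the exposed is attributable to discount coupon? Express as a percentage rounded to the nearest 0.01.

37.73

Cells: a = 64, b = 170, c = 101, d = 492.
Risk in exposed = 64/234 = 0.27350; risk in unexposed = 101/593 = 0.17032.
RR = 0.27350/0.17032 = 1.60582
AR% = (RR − 1)/RR × 100 = (1.60582 − 1)/1.60582 × 100 = 37.7266%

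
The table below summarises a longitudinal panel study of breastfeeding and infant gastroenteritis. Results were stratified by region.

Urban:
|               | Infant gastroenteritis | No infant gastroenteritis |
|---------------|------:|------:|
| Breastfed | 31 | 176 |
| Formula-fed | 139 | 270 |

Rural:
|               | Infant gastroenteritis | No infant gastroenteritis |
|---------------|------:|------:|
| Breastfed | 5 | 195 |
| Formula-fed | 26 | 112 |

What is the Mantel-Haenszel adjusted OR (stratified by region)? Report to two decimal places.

OR_MH = Σ(aᵢdᵢ/nᵢ) / Σ(bᵢcᵢ/nᵢ), where nᵢ is the stratum total.
Stratum 1 (Urban): n = 616; a·d/n = 31·270/616 = 13.5877; b·c/n = 176·139/616 = 39.7143
Stratum 2 (Rural): n = 338; a·d/n = 5·112/338 = 1.6568; b·c/n = 195·26/338 = 15.0000
OR_MH = (13.5877 + 1.6568) / (39.7143 + 15.0000) = 15.2445 / 54.7143 = 0.27862

0.28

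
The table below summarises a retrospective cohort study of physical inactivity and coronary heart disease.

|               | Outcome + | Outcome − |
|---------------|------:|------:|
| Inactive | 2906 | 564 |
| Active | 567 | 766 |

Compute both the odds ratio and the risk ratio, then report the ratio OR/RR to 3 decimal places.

3.535

Cells: a = 2906, b = 564, c = 567, d = 766.
OR = (2906·766)/(564·567) = 2225996/319788 = 6.96085
Risk in exposed = 2906/3470 = 0.83746; risk in unexposed = 567/1333 = 0.42536; RR = 1.96885
OR/RR = 6.96085 / 1.96885 = 3.53548
The outcome is not rare, so the OR lies further from 1 than the RR.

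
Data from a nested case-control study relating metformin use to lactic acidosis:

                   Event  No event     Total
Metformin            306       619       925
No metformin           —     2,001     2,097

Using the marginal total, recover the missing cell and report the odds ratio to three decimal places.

10.304

The missing cell is in the unexposed row: 2097 − 2001 = 96.
So a = 306, b = 619, c = 96, d = 2001.
OR = (a·d)/(b·c) = (306 × 2001) / (619 × 96) = 612306 / 59424 = 10.30402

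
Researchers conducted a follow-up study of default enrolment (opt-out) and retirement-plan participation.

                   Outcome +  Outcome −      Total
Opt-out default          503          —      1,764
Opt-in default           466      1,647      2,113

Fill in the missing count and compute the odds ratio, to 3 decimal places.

The missing cell is in the exposed row: 1764 − 503 = 1261.
So a = 503, b = 1261, c = 466, d = 1647.
OR = (a·d)/(b·c) = (503 × 1647) / (1261 × 466) = 828441 / 587626 = 1.40981

1.410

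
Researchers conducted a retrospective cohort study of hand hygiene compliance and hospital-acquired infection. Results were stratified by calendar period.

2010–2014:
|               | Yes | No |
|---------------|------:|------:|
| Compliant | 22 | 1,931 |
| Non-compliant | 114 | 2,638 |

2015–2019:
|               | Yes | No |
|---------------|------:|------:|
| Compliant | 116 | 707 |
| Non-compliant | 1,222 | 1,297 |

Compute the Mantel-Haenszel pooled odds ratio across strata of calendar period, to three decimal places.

0.188

OR_MH = Σ(aᵢdᵢ/nᵢ) / Σ(bᵢcᵢ/nᵢ), where nᵢ is the stratum total.
Stratum 1 (2010–2014): n = 4705; a·d/n = 22·2638/4705 = 12.3350; b·c/n = 1931·114/4705 = 46.7872
Stratum 2 (2015–2019): n = 3342; a·d/n = 116·1297/3342 = 45.0186; b·c/n = 707·1222/3342 = 258.5141
OR_MH = (12.3350 + 45.0186) / (46.7872 + 258.5141) = 57.3535 / 305.3013 = 0.18786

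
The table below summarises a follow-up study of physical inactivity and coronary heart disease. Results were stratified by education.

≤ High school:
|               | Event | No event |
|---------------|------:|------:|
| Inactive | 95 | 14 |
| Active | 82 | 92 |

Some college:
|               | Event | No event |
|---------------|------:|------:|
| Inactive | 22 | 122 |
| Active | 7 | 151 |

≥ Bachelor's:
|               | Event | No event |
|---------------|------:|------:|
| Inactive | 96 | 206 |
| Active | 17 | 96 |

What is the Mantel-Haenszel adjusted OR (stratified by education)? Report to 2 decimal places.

OR_MH = Σ(aᵢdᵢ/nᵢ) / Σ(bᵢcᵢ/nᵢ), where nᵢ is the stratum total.
Stratum 1 (≤ High school): n = 283; a·d/n = 95·92/283 = 30.8834; b·c/n = 14·82/283 = 4.0565
Stratum 2 (Some college): n = 302; a·d/n = 22·151/302 = 11.0000; b·c/n = 122·7/302 = 2.8278
Stratum 3 (≥ Bachelor's): n = 415; a·d/n = 96·96/415 = 22.2072; b·c/n = 206·17/415 = 8.4386
OR_MH = (30.8834 + 11.0000 + 22.2072) / (4.0565 + 2.8278 + 8.4386) = 64.0906 / 15.3229 = 4.18267

4.18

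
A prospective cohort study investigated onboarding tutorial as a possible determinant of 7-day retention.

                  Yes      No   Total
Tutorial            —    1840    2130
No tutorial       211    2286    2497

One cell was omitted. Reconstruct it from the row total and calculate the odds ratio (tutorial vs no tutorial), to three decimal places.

The missing cell is in the exposed row: 2130 − 1840 = 290.
So a = 290, b = 1840, c = 211, d = 2286.
OR = (a·d)/(b·c) = (290 × 2286) / (1840 × 211) = 662940 / 388240 = 1.70755

1.708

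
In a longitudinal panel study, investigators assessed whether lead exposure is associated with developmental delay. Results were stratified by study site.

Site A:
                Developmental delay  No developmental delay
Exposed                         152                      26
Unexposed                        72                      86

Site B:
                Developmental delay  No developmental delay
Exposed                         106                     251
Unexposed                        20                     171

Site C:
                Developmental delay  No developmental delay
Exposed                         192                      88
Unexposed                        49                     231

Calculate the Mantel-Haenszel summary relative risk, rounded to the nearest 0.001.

2.701

RR_MH = Σ(aᵢ·n₀ᵢ/nᵢ) / Σ(cᵢ·n₁ᵢ/nᵢ), with n₁ᵢ = aᵢ+bᵢ (exposed), n₀ᵢ = cᵢ+dᵢ (unexposed), nᵢ = n₁ᵢ+n₀ᵢ.
Stratum 1 (Site A): n₁ = 178, n₀ = 158, n = 336; a·n₀/n = 152·158/336 = 71.4762; c·n₁/n = 72·178/336 = 38.1429
Stratum 2 (Site B): n₁ = 357, n₀ = 191, n = 548; a·n₀/n = 106·191/548 = 36.9453; c·n₁/n = 20·357/548 = 13.0292
Stratum 3 (Site C): n₁ = 280, n₀ = 280, n = 560; a·n₀/n = 192·280/560 = 96.0000; c·n₁/n = 49·280/560 = 24.5000
RR_MH = (71.4762 + 36.9453 + 96.0000) / (38.1429 + 13.0292 + 24.5000) = 204.4214 / 75.6721 = 2.70141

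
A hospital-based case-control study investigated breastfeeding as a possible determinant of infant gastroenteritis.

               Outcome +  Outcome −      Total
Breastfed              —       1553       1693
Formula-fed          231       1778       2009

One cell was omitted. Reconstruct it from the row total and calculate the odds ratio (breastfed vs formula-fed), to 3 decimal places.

0.694

The missing cell is in the exposed row: 1693 − 1553 = 140.
So a = 140, b = 1553, c = 231, d = 1778.
OR = (a·d)/(b·c) = (140 × 1778) / (1553 × 231) = 248920 / 358743 = 0.69387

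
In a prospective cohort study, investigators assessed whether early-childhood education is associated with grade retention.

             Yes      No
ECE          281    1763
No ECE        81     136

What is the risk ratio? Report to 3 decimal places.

0.368

Cells: a = 281, b = 1763, c = 81, d = 136.
Risk in exposed = 281/2044 = 0.13748; risk in unexposed = 81/217 = 0.37327.
RR = 0.13748 / 0.37327 = 0.36830
The risk is 63% lower among the exposed than among the unexposed.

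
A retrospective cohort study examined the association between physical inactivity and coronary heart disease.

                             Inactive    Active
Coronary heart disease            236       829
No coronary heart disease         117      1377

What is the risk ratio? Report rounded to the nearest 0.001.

Reading the table with exposure as columns: a = 236 (Inactive, case), b = 117 (Inactive, non-case), c = 829 (Active, case), d = 1377.
Risk in exposed = 236/353 = 0.66856; risk in unexposed = 829/2206 = 0.37579.
RR = 0.66856 / 0.37579 = 1.77905
The risk among the exposed is 1.78 times that among the unexposed.

1.779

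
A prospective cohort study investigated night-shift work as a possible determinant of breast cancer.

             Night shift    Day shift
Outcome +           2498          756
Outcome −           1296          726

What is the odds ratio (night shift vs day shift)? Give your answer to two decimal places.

1.85

Reading the table with exposure as columns: a = 2498 (Night shift, case), b = 1296 (Night shift, non-case), c = 756 (Day shift, case), d = 726.
OR = (a·d)/(b·c) = (2498 × 726) / (1296 × 756) = 1813548 / 979776 = 1.85098
The odds of breast cancer are about 1.85 times as high in the night shift group.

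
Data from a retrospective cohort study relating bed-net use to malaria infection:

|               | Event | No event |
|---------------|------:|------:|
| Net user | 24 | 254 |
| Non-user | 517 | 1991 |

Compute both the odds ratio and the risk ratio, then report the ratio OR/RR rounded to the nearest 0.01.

0.87

Cells: a = 24, b = 254, c = 517, d = 1991.
OR = (24·1991)/(254·517) = 47784/131318 = 0.36388
Risk in exposed = 24/278 = 0.08633; risk in unexposed = 517/2508 = 0.20614; RR = 0.41880
OR/RR = 0.36388 / 0.41880 = 0.86887
The outcome is not rare, so the OR lies further from 1 than the RR.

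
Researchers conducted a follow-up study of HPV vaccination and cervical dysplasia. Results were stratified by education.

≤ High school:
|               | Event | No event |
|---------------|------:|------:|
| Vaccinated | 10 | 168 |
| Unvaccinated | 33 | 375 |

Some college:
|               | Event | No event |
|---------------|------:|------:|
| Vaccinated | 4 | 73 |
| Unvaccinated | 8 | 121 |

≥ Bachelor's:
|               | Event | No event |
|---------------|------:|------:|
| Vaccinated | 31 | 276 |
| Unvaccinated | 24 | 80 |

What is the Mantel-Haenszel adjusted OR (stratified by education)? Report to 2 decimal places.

0.52

OR_MH = Σ(aᵢdᵢ/nᵢ) / Σ(bᵢcᵢ/nᵢ), where nᵢ is the stratum total.
Stratum 1 (≤ High school): n = 586; a·d/n = 10·375/586 = 6.3993; b·c/n = 168·33/586 = 9.4608
Stratum 2 (Some college): n = 206; a·d/n = 4·121/206 = 2.3495; b·c/n = 73·8/206 = 2.8350
Stratum 3 (≥ Bachelor's): n = 411; a·d/n = 31·80/411 = 6.0341; b·c/n = 276·24/411 = 16.1168
OR_MH = (6.3993 + 2.3495 + 6.0341) / (9.4608 + 2.8350 + 16.1168) = 14.7829 / 28.4125 = 0.52030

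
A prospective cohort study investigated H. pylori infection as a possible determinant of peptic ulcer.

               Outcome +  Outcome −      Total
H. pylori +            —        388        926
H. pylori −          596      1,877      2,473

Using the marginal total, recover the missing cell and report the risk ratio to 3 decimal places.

2.411

The missing cell is in the exposed row: 926 − 388 = 538.
So a = 538, b = 388, c = 596, d = 1877.
RR = [a/(a+b)] / [c/(c+d)] = (538/926) / (596/2473) = 0.58099/0.24100 = 2.41073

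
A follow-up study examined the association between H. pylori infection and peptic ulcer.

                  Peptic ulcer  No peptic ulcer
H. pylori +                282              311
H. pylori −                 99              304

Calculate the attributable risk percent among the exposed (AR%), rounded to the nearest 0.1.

Cells: a = 282, b = 311, c = 99, d = 304.
Risk in exposed = 282/593 = 0.47555; risk in unexposed = 99/403 = 0.24566.
RR = 0.47555/0.24566 = 1.93582
AR% = (RR − 1)/RR × 100 = (1.93582 − 1)/1.93582 × 100 = 48.3422%

48.3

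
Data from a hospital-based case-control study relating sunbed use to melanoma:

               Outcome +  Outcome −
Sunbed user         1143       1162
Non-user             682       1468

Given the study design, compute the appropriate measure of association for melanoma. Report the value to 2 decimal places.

Cells: a = 1143, b = 1162, c = 682, d = 1468.
This is a hospital-based case-control study: participants were sampled on outcome status, so risks in the source population cannot be estimated directly — relative risk is not valid here. The odds ratio is the appropriate measure.
OR = (a·d)/(b·c) = (1143 × 1468) / (1162 × 682) = 1677924 / 792484 = 2.11730

2.12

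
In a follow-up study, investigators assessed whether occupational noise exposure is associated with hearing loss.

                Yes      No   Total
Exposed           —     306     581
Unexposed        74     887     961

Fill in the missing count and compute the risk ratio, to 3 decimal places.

6.147

The missing cell is in the exposed row: 581 − 306 = 275.
So a = 275, b = 306, c = 74, d = 887.
RR = [a/(a+b)] / [c/(c+d)] = (275/581) / (74/961) = 0.47332/0.07700 = 6.14679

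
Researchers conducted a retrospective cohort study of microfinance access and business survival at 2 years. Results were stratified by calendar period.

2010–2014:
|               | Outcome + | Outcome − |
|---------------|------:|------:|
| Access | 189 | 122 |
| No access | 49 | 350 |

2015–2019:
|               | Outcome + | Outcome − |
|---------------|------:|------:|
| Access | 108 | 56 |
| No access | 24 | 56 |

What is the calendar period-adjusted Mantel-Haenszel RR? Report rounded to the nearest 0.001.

RR_MH = Σ(aᵢ·n₀ᵢ/nᵢ) / Σ(cᵢ·n₁ᵢ/nᵢ), with n₁ᵢ = aᵢ+bᵢ (exposed), n₀ᵢ = cᵢ+dᵢ (unexposed), nᵢ = n₁ᵢ+n₀ᵢ.
Stratum 1 (2010–2014): n₁ = 311, n₀ = 399, n = 710; a·n₀/n = 189·399/710 = 106.2127; c·n₁/n = 49·311/710 = 21.4634
Stratum 2 (2015–2019): n₁ = 164, n₀ = 80, n = 244; a·n₀/n = 108·80/244 = 35.4098; c·n₁/n = 24·164/244 = 16.1311
RR_MH = (106.2127 + 35.4098) / (21.4634 + 16.1311) = 141.6225 / 37.5945 = 3.76710

3.767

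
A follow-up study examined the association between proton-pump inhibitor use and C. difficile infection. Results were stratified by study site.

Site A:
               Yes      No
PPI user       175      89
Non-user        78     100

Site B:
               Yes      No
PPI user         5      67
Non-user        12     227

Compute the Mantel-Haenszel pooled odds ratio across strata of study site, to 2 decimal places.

2.36

OR_MH = Σ(aᵢdᵢ/nᵢ) / Σ(bᵢcᵢ/nᵢ), where nᵢ is the stratum total.
Stratum 1 (Site A): n = 442; a·d/n = 175·100/442 = 39.5928; b·c/n = 89·78/442 = 15.7059
Stratum 2 (Site B): n = 311; a·d/n = 5·227/311 = 3.6495; b·c/n = 67·12/311 = 2.5852
OR_MH = (39.5928 + 3.6495) / (15.7059 + 2.5852) = 43.2423 / 18.2911 = 2.36412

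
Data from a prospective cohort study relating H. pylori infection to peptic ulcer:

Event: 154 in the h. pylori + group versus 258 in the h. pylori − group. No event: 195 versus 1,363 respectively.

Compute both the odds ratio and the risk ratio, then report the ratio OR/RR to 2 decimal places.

From the description: a = 154, b = 195, c = 258, d = 1363.
OR = (154·1363)/(195·258) = 209902/50310 = 4.17217
Risk in exposed = 154/349 = 0.44126; risk in unexposed = 258/1621 = 0.15916; RR = 2.77242
OR/RR = 4.17217 / 2.77242 = 1.50489
The outcome is not rare, so the OR lies further from 1 than the RR.

1.50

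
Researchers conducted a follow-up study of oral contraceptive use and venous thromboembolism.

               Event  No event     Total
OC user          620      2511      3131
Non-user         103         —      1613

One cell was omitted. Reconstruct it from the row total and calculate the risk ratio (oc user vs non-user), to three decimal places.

The missing cell is in the unexposed row: 1613 − 103 = 1510.
So a = 620, b = 2511, c = 103, d = 1510.
RR = [a/(a+b)] / [c/(c+d)] = (620/3131) / (103/1613) = 0.19802/0.06386 = 3.10103

3.101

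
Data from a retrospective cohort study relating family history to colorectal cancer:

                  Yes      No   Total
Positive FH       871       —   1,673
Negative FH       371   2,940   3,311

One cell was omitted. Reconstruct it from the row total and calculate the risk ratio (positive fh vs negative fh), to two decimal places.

4.65

The missing cell is in the exposed row: 1673 − 871 = 802.
So a = 871, b = 802, c = 371, d = 2940.
RR = [a/(a+b)] / [c/(c+d)] = (871/1673) / (371/3311) = 0.52062/0.11205 = 4.64630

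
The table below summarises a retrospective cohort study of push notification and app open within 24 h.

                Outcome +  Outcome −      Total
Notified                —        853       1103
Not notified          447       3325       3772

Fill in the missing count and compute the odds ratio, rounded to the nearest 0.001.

The missing cell is in the exposed row: 1103 − 853 = 250.
So a = 250, b = 853, c = 447, d = 3325.
OR = (a·d)/(b·c) = (250 × 3325) / (853 × 447) = 831250 / 381291 = 2.18009

2.180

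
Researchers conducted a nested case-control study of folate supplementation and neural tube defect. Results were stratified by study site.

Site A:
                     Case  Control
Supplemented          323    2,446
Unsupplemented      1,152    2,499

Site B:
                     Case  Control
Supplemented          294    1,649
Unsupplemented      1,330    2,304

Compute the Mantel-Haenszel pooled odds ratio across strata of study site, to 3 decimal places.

OR_MH = Σ(aᵢdᵢ/nᵢ) / Σ(bᵢcᵢ/nᵢ), where nᵢ is the stratum total.
Stratum 1 (Site A): n = 6420; a·d/n = 323·2499/6420 = 125.7285; b·c/n = 2446·1152/6420 = 438.9084
Stratum 2 (Site B): n = 5577; a·d/n = 294·2304/5577 = 121.4588; b·c/n = 1649·1330/5577 = 393.2526
OR_MH = (125.7285 + 121.4588) / (438.9084 + 393.2526) = 247.1874 / 832.1611 = 0.29704

0.297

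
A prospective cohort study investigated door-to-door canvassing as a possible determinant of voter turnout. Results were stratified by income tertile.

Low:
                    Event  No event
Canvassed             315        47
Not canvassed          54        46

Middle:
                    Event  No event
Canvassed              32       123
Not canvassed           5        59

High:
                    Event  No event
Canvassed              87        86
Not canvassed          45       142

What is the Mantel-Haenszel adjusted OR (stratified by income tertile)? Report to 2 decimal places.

3.90

OR_MH = Σ(aᵢdᵢ/nᵢ) / Σ(bᵢcᵢ/nᵢ), where nᵢ is the stratum total.
Stratum 1 (Low): n = 462; a·d/n = 315·46/462 = 31.3636; b·c/n = 47·54/462 = 5.4935
Stratum 2 (Middle): n = 219; a·d/n = 32·59/219 = 8.6210; b·c/n = 123·5/219 = 2.8082
Stratum 3 (High): n = 360; a·d/n = 87·142/360 = 34.3167; b·c/n = 86·45/360 = 10.7500
OR_MH = (31.3636 + 8.6210 + 34.3167) / (5.4935 + 2.8082 + 10.7500) = 74.3013 / 19.0517 = 3.89998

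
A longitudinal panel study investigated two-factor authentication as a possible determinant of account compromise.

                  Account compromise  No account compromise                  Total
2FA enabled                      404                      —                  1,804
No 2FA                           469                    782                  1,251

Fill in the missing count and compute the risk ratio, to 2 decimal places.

0.60

The missing cell is in the exposed row: 1804 − 404 = 1400.
So a = 404, b = 1400, c = 469, d = 782.
RR = [a/(a+b)] / [c/(c+d)] = (404/1804) / (469/1251) = 0.22395/0.37490 = 0.59735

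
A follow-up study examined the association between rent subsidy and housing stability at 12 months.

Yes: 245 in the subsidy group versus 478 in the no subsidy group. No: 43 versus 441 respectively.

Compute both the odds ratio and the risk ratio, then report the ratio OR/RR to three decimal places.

3.214

From the description: a = 245, b = 43, c = 478, d = 441.
OR = (245·441)/(43·478) = 108045/20554 = 5.25664
Risk in exposed = 245/288 = 0.85069; risk in unexposed = 478/919 = 0.52013; RR = 1.63554
OR/RR = 5.25664 / 1.63554 = 3.21401
The outcome is not rare, so the OR lies further from 1 than the RR.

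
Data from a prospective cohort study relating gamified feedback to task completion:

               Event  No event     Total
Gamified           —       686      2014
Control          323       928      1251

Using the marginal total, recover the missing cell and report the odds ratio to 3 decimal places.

The missing cell is in the exposed row: 2014 − 686 = 1328.
So a = 1328, b = 686, c = 323, d = 928.
OR = (a·d)/(b·c) = (1328 × 928) / (686 × 323) = 1232384 / 221578 = 5.56185

5.562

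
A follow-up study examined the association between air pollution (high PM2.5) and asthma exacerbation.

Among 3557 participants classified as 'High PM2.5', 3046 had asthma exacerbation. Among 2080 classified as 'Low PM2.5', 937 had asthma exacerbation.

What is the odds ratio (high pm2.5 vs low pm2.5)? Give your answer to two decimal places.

From the description: a = 3046, b = 511, c = 937, d = 1143.
OR = (a·d)/(b·c) = (3046 × 1143) / (511 × 937) = 3481578 / 478807 = 7.27136
The odds of asthma exacerbation are about 7.27 times as high in the high pm2.5 group.

7.27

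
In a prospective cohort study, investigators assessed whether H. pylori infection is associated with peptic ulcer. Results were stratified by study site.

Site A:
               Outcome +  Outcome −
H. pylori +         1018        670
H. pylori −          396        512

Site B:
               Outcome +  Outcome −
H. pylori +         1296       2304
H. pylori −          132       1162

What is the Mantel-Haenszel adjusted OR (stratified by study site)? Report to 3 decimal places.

OR_MH = Σ(aᵢdᵢ/nᵢ) / Σ(bᵢcᵢ/nᵢ), where nᵢ is the stratum total.
Stratum 1 (Site A): n = 2596; a·d/n = 1018·512/2596 = 200.7766; b·c/n = 670·396/2596 = 102.2034
Stratum 2 (Site B): n = 4894; a·d/n = 1296·1162/4894 = 307.7139; b·c/n = 2304·132/4894 = 62.1430
OR_MH = (200.7766 + 307.7139) / (102.2034 + 62.1430) = 508.4905 / 164.3464 = 3.09402

3.094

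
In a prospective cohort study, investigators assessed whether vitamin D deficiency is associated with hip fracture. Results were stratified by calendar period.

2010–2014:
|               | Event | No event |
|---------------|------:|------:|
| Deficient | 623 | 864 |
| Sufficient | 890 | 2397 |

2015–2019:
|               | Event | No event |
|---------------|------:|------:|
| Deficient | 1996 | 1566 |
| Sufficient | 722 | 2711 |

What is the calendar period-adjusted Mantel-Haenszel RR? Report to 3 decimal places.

RR_MH = Σ(aᵢ·n₀ᵢ/nᵢ) / Σ(cᵢ·n₁ᵢ/nᵢ), with n₁ᵢ = aᵢ+bᵢ (exposed), n₀ᵢ = cᵢ+dᵢ (unexposed), nᵢ = n₁ᵢ+n₀ᵢ.
Stratum 1 (2010–2014): n₁ = 1487, n₀ = 3287, n = 4774; a·n₀/n = 623·3287/4774 = 428.9487; c·n₁/n = 890·1487/4774 = 277.2162
Stratum 2 (2015–2019): n₁ = 3562, n₀ = 3433, n = 6995; a·n₀/n = 1996·3433/6995 = 979.5951; c·n₁/n = 722·3562/6995 = 367.6575
RR_MH = (428.9487 + 979.5951) / (277.2162 + 367.6575) = 1408.5438 / 644.8736 = 2.18422

2.184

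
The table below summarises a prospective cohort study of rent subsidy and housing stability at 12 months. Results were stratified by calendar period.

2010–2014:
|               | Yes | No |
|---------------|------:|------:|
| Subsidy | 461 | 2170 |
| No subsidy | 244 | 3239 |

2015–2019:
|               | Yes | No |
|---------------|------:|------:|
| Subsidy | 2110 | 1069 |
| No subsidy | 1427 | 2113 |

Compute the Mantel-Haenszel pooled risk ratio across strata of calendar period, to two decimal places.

1.76

RR_MH = Σ(aᵢ·n₀ᵢ/nᵢ) / Σ(cᵢ·n₁ᵢ/nᵢ), with n₁ᵢ = aᵢ+bᵢ (exposed), n₀ᵢ = cᵢ+dᵢ (unexposed), nᵢ = n₁ᵢ+n₀ᵢ.
Stratum 1 (2010–2014): n₁ = 2631, n₀ = 3483, n = 6114; a·n₀/n = 461·3483/6114 = 262.6207; c·n₁/n = 244·2631/6114 = 104.9990
Stratum 2 (2015–2019): n₁ = 3179, n₀ = 3540, n = 6719; a·n₀/n = 2110·3540/6719 = 1111.6833; c·n₁/n = 1427·3179/6719 = 675.1649
RR_MH = (262.6207 + 1111.6833) / (104.9990 + 675.1649) = 1374.3040 / 780.1639 = 1.76156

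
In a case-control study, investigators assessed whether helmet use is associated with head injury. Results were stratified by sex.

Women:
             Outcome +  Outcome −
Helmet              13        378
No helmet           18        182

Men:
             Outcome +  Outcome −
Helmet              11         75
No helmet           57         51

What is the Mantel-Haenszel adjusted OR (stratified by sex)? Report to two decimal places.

OR_MH = Σ(aᵢdᵢ/nᵢ) / Σ(bᵢcᵢ/nᵢ), where nᵢ is the stratum total.
Stratum 1 (Women): n = 591; a·d/n = 13·182/591 = 4.0034; b·c/n = 378·18/591 = 11.5127
Stratum 2 (Men): n = 194; a·d/n = 11·51/194 = 2.8918; b·c/n = 75·57/194 = 22.0361
OR_MH = (4.0034 + 2.8918) / (11.5127 + 22.0361) = 6.8951 / 33.5488 = 0.20553

0.21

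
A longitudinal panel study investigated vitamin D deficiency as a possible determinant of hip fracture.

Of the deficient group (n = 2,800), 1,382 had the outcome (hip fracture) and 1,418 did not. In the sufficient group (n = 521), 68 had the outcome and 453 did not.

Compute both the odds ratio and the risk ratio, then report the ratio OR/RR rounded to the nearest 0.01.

From the description: a = 1382, b = 1418, c = 68, d = 453.
OR = (1382·453)/(1418·68) = 626046/96424 = 6.49264
Risk in exposed = 1382/2800 = 0.49357; risk in unexposed = 68/521 = 0.13052; RR = 3.78163
OR/RR = 6.49264 / 3.78163 = 1.71689
The outcome is not rare, so the OR lies further from 1 than the RR.

1.72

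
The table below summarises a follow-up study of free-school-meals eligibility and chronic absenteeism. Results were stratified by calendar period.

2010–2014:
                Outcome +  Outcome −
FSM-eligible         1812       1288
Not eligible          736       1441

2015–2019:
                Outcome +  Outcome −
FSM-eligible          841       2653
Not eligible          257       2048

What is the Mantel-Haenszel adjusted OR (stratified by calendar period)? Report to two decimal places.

OR_MH = Σ(aᵢdᵢ/nᵢ) / Σ(bᵢcᵢ/nᵢ), where nᵢ is the stratum total.
Stratum 1 (2010–2014): n = 5277; a·d/n = 1812·1441/5277 = 494.8061; b·c/n = 1288·736/5277 = 179.6415
Stratum 2 (2015–2019): n = 5799; a·d/n = 841·2048/5799 = 297.0112; b·c/n = 2653·257/5799 = 117.5756
OR_MH = (494.8061 + 297.0112) / (179.6415 + 117.5756) = 791.8173 / 297.2171 = 2.66410

2.66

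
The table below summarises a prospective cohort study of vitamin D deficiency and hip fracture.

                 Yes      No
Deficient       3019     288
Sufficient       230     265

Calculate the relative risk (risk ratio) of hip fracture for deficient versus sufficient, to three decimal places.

1.965

Cells: a = 3019, b = 288, c = 230, d = 265.
Risk in exposed = 3019/3307 = 0.91291; risk in unexposed = 230/495 = 0.46465.
RR = 0.91291 / 0.46465 = 1.96475
The risk among the exposed is 1.96 times that among the unexposed.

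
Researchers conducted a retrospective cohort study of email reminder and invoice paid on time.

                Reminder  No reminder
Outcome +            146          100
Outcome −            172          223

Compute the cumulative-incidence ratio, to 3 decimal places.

1.483

Reading the table with exposure as columns: a = 146 (Reminder, case), b = 172 (Reminder, non-case), c = 100 (No reminder, case), d = 223.
Risk in exposed = 146/318 = 0.45912; risk in unexposed = 100/323 = 0.30960.
RR = 0.45912 / 0.30960 = 1.48296
The risk among the exposed is 1.48 times that among the unexposed.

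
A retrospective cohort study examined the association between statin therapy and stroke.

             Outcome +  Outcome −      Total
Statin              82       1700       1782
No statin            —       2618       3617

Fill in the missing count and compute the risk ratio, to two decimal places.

0.17

The missing cell is in the unexposed row: 3617 − 2618 = 999.
So a = 82, b = 1700, c = 999, d = 2618.
RR = [a/(a+b)] / [c/(c+d)] = (82/1782) / (999/3617) = 0.04602/0.27620 = 0.16661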